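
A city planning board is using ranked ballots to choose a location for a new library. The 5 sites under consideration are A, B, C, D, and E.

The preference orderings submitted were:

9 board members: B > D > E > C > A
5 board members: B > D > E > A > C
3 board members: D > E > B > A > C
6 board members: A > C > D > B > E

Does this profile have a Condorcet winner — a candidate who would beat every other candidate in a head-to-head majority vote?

Yes

Head-to-head results (23 voters total):
A vs B: B wins 17–6.
A vs C: A wins 14–9.
A vs D: D wins 17–6.
A vs E: E wins 17–6.
B vs C: B wins 17–6.
B vs D: B wins 14–9.
B vs E: B wins 20–3.
C vs D: D wins 17–6.
C vs E: E wins 17–6.
D vs E: D wins 23–0.
B beats each rival — A (17–6), C (17–6), D (14–9), E (20–3) — so B is the Condorcet winner.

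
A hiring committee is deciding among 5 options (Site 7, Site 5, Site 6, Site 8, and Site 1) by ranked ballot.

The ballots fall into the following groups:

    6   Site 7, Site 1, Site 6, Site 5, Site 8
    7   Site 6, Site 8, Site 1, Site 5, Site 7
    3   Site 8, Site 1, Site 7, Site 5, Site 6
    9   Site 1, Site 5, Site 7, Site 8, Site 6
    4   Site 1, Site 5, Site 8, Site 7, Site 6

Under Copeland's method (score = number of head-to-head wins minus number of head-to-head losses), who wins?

Pairwise results:
  Site 7 vs Site 5: Site 5 wins 20–9.
  Site 7 vs Site 6: Site 7 wins 22–7.
  Site 7 vs Site 8: Site 7 wins 15–14.
  Site 7 vs Site 1: Site 1 wins 23–6.
  Site 5 vs Site 6: Site 5 wins 16–13.
  Site 5 vs Site 8: Site 5 wins 19–10.
  Site 5 vs Site 1: Site 1 wins 29–0.
  Site 6 vs Site 8: Site 8 wins 16–13.
  Site 6 vs Site 1: Site 1 wins 22–7.
  Site 8 vs Site 1: Site 1 wins 19–10.
Copeland scores (wins − losses):
  Site 7: 2 − 2 = 0
  Site 5: 3 − 1 = 2
  Site 6: 0 − 4 = -4
  Site 8: 1 − 3 = -2
  Site 1: 4 − 0 = 4
Site 1 has the best Copeland score.

Site 1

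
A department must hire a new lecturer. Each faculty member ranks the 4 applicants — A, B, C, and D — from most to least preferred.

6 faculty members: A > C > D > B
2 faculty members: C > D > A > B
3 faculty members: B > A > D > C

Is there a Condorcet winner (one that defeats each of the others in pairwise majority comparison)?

Yes

Head-to-head results (11 voters total):
A vs B: A wins 8–3.
A vs C: A wins 9–2.
A vs D: A wins 9–2.
B vs C: C wins 8–3.
B vs D: D wins 8–3.
C vs D: C wins 8–3.
A beats each rival — B (8–3), C (9–2), D (9–2) — so A is the Condorcet winner.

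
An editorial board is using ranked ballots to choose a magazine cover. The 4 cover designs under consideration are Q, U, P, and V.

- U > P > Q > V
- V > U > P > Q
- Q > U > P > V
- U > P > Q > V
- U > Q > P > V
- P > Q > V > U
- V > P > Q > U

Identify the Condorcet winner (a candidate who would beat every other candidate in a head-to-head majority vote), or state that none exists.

U

Head-to-head results (7 voters total):
Q vs U: U wins 4–3.
Q vs P: P wins 5–2.
Q vs V: Q wins 5–2.
U vs P: U wins 5–2.
U vs V: U wins 4–3.
P vs V: P wins 5–2.
U beats each rival — Q (4–3), P (5–2), V (4–3) — so U is the Condorcet winner.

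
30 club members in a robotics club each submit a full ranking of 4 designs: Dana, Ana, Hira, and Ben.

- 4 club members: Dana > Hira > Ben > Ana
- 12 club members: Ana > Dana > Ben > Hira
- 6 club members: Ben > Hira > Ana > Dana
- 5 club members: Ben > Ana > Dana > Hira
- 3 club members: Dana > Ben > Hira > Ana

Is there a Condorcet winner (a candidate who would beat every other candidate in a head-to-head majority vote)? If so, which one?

Head-to-head results (30 voters total):
Dana vs Ana: Ana wins 23–7.
Dana vs Hira: Dana wins 24–6.
Dana vs Ben: Dana wins 19–11.
Ana vs Hira: Ana wins 17–13.
Ana vs Ben: Ben wins 18–12.
Hira vs Ben: Ben wins 26–4.
No candidate beats all others: Dana beats Ben beats Ana beats Dana, a majority cycle.

No Condorcet winner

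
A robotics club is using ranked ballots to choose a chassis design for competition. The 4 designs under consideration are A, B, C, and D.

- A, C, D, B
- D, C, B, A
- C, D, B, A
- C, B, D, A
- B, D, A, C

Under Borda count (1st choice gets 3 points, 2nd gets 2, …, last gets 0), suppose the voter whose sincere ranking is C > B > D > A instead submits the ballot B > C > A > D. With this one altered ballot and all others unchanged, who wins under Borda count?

C

Borda totals with the altered ballot: A 5, B 8, C 9, D 8.
The winner is unchanged: still C.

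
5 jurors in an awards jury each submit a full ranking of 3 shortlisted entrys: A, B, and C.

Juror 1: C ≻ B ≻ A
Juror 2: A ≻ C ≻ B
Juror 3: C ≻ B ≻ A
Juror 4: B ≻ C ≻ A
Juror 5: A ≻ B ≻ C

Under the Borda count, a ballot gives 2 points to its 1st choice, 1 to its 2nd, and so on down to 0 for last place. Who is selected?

Borda scores:
  A: 0 + 2 + 0 + 0 + 2 = 4
  B: 1 + 0 + 1 + 2 + 1 = 5
  C: 2 + 1 + 2 + 1 + 0 = 6
C has the highest total.

C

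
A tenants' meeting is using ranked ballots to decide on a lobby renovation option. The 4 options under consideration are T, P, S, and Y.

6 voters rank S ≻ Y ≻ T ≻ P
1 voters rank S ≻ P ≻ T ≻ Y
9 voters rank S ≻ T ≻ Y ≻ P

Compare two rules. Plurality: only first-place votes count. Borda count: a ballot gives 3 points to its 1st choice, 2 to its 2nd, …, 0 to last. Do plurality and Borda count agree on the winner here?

Plurality first-place counts: T 0, P 0, S 16, Y 0 → S.
Borda totals: T 25, P 2, S 48, Y 21 → S.
The two rules agree on S.

Yes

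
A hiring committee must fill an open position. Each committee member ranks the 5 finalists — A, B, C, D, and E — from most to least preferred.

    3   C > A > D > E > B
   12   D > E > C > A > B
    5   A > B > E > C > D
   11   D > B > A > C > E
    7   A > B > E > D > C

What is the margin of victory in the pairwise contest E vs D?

Ballots ranking E above D: 5+7 = 12.
Ballots ranking D above E: 3+12+11 = 26.
D wins 26–12, a margin of 14.

14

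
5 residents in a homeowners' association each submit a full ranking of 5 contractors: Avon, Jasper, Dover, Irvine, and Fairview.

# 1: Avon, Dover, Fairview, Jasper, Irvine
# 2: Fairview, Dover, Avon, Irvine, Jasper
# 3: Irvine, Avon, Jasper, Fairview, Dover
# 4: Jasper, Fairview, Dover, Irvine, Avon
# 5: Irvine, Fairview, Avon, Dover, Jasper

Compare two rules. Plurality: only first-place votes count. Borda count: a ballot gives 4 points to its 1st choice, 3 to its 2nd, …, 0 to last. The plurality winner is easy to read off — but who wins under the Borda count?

Fairview

Plurality first-place counts: Avon 1, Jasper 1, Dover 0, Irvine 2, Fairview 1 → Irvine.
Borda totals: Avon 11, Jasper 7, Dover 9, Irvine 10, Fairview 13 → Fairview.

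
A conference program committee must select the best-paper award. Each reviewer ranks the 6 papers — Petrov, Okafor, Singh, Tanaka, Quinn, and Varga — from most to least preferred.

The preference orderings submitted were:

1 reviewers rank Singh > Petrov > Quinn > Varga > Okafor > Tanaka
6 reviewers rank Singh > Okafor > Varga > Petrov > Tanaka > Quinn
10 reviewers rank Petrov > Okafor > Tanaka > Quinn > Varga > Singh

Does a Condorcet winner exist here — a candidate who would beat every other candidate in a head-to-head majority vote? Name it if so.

Petrov

Head-to-head results (17 voters total):
Petrov vs Okafor: Petrov wins 11–6.
Petrov vs Singh: Petrov wins 10–7.
Petrov vs Tanaka: Petrov wins 17–0.
Petrov vs Quinn: Petrov wins 17–0.
Petrov vs Varga: Petrov wins 11–6.
Okafor vs Singh: Okafor wins 10–7.
Okafor vs Tanaka: Okafor wins 17–0.
Okafor vs Quinn: Okafor wins 16–1.
Okafor vs Varga: Okafor wins 16–1.
Singh vs Tanaka: Tanaka wins 10–7.
Singh vs Quinn: Quinn wins 10–7.
Singh vs Varga: Varga wins 10–7.
Tanaka vs Quinn: Tanaka wins 16–1.
Tanaka vs Varga: Tanaka wins 10–7.
Quinn vs Varga: Quinn wins 11–6.
Petrov beats each rival — Okafor (11–6), Singh (10–7), Tanaka (17–0), Quinn (17–0), Varga (11–6) — so Petrov is the Condorcet winner.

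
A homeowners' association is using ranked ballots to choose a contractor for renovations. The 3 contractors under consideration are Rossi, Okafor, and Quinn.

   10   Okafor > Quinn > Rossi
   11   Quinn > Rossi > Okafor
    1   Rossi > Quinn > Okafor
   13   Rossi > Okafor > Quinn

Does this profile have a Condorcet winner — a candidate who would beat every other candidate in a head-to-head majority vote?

No

Head-to-head results (35 voters total):
Rossi vs Okafor: Rossi wins 25–10.
Rossi vs Quinn: Quinn wins 21–14.
Okafor vs Quinn: Okafor wins 23–12.
No candidate beats all others: Rossi beats Okafor beats Quinn beats Rossi, a majority cycle.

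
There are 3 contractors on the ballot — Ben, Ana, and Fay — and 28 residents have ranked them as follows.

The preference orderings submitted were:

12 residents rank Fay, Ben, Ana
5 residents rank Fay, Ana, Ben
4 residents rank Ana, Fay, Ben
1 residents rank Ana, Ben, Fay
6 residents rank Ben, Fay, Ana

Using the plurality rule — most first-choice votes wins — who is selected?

First-place vote totals:
  Ben: 6
  Ana: 5
  Fay: 17
Fay has the most first-place votes.

Fay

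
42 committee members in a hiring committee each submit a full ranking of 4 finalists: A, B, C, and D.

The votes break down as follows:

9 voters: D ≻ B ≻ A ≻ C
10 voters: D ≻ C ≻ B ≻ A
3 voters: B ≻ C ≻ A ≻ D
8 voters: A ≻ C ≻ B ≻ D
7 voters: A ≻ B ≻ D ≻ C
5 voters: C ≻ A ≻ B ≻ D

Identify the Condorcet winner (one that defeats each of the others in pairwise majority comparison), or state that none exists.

None — there is no Condorcet winner

Head-to-head results (42 voters total):
A vs B: B wins 22–20.
A vs C: A wins 24–18.
A vs D: A wins 23–19.
B vs C: C wins 23–19.
B vs D: B wins 23–19.
C vs D: D wins 26–16.
No candidate beats all others: A beats C beats B beats A, a majority cycle.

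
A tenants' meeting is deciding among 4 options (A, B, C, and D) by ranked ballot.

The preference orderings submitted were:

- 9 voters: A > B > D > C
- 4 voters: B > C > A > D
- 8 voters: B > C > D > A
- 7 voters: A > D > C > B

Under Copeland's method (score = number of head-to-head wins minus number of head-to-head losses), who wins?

Pairwise results:
  A vs B: A wins 16–12.
  A vs C: A wins 16–12.
  A vs D: A wins 20–8.
  B vs C: B wins 21–7.
  B vs D: B wins 21–7.
  C vs D: D wins 16–12.
Copeland scores (wins − losses):
  A: 3 − 0 = 3
  B: 2 − 1 = 1
  C: 0 − 3 = -3
  D: 1 − 2 = -1
A has the best Copeland score.

A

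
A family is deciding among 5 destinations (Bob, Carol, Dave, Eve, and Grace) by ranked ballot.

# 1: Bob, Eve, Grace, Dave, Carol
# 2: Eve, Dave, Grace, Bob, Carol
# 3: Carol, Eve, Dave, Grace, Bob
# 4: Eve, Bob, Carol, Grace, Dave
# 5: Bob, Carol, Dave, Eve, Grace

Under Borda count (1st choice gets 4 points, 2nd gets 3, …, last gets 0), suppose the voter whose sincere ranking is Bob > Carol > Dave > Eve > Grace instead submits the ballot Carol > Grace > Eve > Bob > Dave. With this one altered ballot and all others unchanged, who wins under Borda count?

Borda totals with the altered ballot: Bob 9, Carol 10, Dave 6, Eve 16, Grace 9.
The winner is unchanged: still Eve.

Eve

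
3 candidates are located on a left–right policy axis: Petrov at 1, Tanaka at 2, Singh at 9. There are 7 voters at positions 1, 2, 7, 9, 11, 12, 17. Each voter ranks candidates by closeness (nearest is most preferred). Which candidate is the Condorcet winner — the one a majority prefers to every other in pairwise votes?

With single-peaked preferences on a line, the Condorcet winner is the candidate closest to the median voter.
The median voter (position 9) is closest to Singh at 9.
Check: Singh vs Petrov — voters closer to Singh: 5 of 7.

Singh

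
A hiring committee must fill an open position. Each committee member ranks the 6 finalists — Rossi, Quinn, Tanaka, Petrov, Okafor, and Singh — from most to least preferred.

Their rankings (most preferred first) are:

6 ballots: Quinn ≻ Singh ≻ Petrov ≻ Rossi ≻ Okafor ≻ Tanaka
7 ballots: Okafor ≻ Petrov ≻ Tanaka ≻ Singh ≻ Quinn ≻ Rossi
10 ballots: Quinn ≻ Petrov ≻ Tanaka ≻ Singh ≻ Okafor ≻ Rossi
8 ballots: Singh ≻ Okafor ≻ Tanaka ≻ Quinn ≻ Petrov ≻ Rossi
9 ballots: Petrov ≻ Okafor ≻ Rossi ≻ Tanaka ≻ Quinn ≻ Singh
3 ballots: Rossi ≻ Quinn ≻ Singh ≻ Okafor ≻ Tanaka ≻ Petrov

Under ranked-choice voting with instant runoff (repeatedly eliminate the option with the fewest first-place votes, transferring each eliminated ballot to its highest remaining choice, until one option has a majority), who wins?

Round 1: Quinn 16, Petrov 9, Singh 8, Okafor 7, Rossi 3, Tanaka 0. Tanaka has the fewest and is eliminated.
Round 2: Quinn 16, Petrov 9, Singh 8, Okafor 7, Rossi 3. Rossi has the fewest and is eliminated.
Round 3: Quinn 19, Petrov 9, Singh 8, Okafor 7. Okafor has the fewest and is eliminated.
Round 4: Quinn 19, Petrov 16, Singh 8. Singh has the fewest and is eliminated.
Round 5: Quinn 27, Petrov 16. Quinn has a majority.

Quinn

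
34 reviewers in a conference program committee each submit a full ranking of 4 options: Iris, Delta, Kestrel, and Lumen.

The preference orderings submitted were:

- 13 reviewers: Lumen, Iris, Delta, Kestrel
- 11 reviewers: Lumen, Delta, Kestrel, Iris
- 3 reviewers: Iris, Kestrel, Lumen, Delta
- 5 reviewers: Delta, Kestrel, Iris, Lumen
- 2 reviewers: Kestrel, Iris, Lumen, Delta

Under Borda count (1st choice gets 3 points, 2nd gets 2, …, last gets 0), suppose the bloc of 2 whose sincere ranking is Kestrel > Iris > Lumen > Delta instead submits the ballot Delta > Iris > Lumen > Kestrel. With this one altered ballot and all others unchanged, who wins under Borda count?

Borda totals with the altered ballot: Iris 44, Delta 56, Kestrel 27, Lumen 77.
The winner is unchanged: still Lumen.

Lumen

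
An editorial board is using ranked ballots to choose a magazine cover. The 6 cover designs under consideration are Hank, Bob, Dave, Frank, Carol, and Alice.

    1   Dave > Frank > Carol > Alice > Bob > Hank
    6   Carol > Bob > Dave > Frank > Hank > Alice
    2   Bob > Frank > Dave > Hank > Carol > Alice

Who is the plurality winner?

Carol

First-place vote totals:
  Hank: 0
  Bob: 2
  Dave: 1
  Frank: 0
  Carol: 6
  Alice: 0
Carol has the most first-place votes.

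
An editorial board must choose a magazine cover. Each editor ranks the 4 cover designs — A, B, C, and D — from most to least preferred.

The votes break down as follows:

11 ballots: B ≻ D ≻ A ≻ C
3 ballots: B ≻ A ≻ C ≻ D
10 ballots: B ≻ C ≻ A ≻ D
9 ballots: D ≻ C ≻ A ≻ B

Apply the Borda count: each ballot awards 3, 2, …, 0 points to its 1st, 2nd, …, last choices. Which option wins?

B

Borda scores:
  A: 11·1 + 3·2 + 10·1 + 9·1 = 36
  B: 11·3 + 3·3 + 10·3 + 9·0 = 72
  C: 11·0 + 3·1 + 10·2 + 9·2 = 41
  D: 11·2 + 3·0 + 10·0 + 9·3 = 49
B has the highest total.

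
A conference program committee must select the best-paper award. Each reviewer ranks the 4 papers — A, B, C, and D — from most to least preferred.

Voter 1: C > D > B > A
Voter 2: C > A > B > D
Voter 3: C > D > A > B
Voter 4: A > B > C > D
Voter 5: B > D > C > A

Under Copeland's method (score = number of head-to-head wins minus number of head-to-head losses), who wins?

Pairwise results:
  A vs B: A wins 3–2.
  A vs C: C wins 4–1.
  A vs D: D wins 3–2.
  B vs C: C wins 3–2.
  B vs D: B wins 3–2.
  C vs D: C wins 4–1.
Copeland scores (wins − losses):
  A: 1 − 2 = -1
  B: 1 − 2 = -1
  C: 3 − 0 = 3
  D: 1 − 2 = -1
C has the best Copeland score.

C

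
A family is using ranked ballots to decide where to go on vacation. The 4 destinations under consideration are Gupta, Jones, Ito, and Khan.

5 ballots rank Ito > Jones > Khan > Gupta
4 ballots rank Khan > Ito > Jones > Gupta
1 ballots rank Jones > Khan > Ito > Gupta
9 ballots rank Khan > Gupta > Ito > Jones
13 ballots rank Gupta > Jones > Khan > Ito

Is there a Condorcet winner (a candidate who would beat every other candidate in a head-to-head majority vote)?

Head-to-head results (32 voters total):
Gupta vs Jones: Gupta wins 22–10.
Gupta vs Ito: Gupta wins 22–10.
Gupta vs Khan: Khan wins 19–13.
Jones vs Ito: Ito wins 18–14.
Jones vs Khan: Jones wins 19–13.
Ito vs Khan: Khan wins 27–5.
No candidate beats all others: Gupta beats Jones beats Khan beats Gupta, a majority cycle.

No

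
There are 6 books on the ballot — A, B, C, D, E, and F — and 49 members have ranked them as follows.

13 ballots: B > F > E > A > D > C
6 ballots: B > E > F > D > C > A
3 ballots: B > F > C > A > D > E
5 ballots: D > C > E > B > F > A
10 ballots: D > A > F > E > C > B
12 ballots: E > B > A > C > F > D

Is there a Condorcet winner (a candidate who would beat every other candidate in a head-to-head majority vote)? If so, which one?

None — there is no Condorcet winner

Head-to-head results (49 voters total):
A vs B: B wins 39–10.
A vs C: A wins 35–14.
A vs D: A wins 28–21.
A vs E: E wins 36–13.
A vs F: F wins 27–22.
B vs C: B wins 34–15.
B vs D: B wins 34–15.
B vs E: E wins 27–22.
B vs F: B wins 39–10.
C vs D: D wins 34–15.
C vs E: E wins 41–8.
C vs F: F wins 32–17.
D vs E: E wins 31–18.
D vs F: F wins 34–15.
E vs F: F wins 26–23.
No candidate beats all others: B beats F beats E beats B, a majority cycle.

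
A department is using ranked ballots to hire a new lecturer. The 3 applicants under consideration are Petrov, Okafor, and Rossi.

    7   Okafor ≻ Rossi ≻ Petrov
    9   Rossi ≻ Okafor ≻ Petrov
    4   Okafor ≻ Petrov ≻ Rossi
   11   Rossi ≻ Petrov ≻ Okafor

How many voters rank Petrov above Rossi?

4

Ballots ranking Petrov above Rossi: 4.
Ballots ranking Rossi above Petrov: 7+9+11 = 27.
So 4 of 31 voters prefer Petrov to Rossi.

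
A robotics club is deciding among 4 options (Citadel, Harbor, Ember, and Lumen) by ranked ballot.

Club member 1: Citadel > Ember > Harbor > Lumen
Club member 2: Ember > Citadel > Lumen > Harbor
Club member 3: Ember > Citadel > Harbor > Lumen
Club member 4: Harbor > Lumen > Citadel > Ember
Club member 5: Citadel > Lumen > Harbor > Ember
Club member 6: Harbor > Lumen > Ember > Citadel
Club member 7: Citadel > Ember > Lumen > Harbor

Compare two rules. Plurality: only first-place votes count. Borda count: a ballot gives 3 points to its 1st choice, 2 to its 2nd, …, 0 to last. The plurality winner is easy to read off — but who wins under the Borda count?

Citadel

Plurality first-place counts: Citadel 3, Harbor 2, Ember 2, Lumen 0 → Citadel.
Borda totals: Citadel 14, Harbor 9, Ember 11, Lumen 8 → Citadel.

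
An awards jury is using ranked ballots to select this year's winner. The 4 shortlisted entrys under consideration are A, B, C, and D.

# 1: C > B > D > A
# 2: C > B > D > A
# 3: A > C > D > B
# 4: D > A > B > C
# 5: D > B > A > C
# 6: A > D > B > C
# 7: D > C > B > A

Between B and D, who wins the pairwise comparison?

Ballots ranking B above D: 2.
Ballots ranking D above B: 5.
D wins the head-to-head, 5–2.

D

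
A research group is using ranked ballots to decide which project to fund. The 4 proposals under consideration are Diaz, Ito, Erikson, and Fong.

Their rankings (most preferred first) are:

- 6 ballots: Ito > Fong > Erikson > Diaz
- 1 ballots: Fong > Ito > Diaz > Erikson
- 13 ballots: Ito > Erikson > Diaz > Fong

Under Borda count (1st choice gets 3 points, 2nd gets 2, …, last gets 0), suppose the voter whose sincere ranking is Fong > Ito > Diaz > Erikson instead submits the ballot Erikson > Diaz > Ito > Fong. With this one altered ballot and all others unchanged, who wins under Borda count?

Ito

Borda totals with the altered ballot: Diaz 15, Ito 58, Erikson 35, Fong 12.
The winner is unchanged: still Ito.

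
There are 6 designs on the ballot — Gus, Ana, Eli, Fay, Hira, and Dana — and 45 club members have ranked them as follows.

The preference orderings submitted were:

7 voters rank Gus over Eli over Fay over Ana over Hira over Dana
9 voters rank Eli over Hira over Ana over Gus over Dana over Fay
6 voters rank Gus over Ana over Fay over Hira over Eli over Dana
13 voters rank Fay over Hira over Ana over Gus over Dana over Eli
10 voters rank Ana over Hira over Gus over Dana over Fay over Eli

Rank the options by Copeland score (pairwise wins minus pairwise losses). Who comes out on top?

Ana

Pairwise results:
  Gus vs Ana: Ana wins 32–13.
  Gus vs Eli: Gus wins 36–9.
  Gus vs Fay: Gus wins 32–13.
  Gus vs Hira: Hira wins 32–13.
  Gus vs Dana: Gus wins 45–0.
  Ana vs Eli: Ana wins 29–16.
  Ana vs Fay: Ana wins 25–20.
  Ana vs Hira: Ana wins 23–22.
  Ana vs Dana: Ana wins 45–0.
  Eli vs Fay: Fay wins 29–16.
  Eli vs Hira: Hira wins 29–16.
  Eli vs Dana: Dana wins 23–22.
  Fay vs Hira: Fay wins 26–19.
  Fay vs Dana: Fay wins 26–19.
  Hira vs Dana: Hira wins 45–0.
Copeland scores (wins − losses):
  Gus: 3 − 2 = 1
  Ana: 5 − 0 = 5
  Eli: 0 − 5 = -5
  Fay: 3 − 2 = 1
  Hira: 3 − 2 = 1
  Dana: 1 − 4 = -3
Ana has the best Copeland score.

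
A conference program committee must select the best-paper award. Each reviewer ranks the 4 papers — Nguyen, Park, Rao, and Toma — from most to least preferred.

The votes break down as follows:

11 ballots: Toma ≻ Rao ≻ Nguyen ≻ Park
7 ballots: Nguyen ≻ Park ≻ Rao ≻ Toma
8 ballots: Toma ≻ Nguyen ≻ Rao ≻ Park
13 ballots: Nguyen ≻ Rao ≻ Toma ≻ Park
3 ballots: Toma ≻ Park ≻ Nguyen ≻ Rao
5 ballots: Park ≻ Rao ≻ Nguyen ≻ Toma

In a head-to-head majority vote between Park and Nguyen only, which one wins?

Nguyen

Ballots ranking Park above Nguyen: 3+5 = 8.
Ballots ranking Nguyen above Park: 11+7+8+13 = 39.
Nguyen wins the head-to-head, 39–8.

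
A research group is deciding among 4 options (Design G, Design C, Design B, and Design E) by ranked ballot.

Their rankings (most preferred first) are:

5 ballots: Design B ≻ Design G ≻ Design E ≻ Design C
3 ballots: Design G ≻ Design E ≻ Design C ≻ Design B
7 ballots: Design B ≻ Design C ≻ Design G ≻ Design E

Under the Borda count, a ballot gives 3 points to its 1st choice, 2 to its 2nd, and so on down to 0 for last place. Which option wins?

Borda scores:
  Design G: 5·2 + 3·3 + 7·1 = 26
  Design C: 5·0 + 3·1 + 7·2 = 17
  Design B: 5·3 + 3·0 + 7·3 = 36
  Design E: 5·1 + 3·2 + 7·0 = 11
Design B has the highest total.

Design B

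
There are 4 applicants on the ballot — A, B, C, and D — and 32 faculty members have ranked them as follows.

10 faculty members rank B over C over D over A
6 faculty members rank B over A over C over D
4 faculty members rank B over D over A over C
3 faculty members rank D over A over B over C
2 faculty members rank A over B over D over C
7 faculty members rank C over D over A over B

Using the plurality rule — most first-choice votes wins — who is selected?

B

First-place vote totals:
  A: 2
  B: 20
  C: 7
  D: 3
B has the most first-place votes.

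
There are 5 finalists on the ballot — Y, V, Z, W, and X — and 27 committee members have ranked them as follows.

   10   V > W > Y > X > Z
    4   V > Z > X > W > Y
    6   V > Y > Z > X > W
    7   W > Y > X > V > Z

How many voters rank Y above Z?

23

Ballots ranking Y above Z: 10+6+7 = 23.
Ballots ranking Z above Y: 4.
So 23 of 27 voters prefer Y to Z.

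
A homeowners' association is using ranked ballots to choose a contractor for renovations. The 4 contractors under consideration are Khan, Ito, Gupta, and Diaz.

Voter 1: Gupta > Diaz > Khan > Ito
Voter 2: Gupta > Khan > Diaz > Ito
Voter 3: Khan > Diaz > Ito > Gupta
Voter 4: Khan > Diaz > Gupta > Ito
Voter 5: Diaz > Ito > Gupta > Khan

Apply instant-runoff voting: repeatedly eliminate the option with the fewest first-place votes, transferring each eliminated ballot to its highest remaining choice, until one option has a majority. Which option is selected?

Round 1: Khan 2, Gupta 2, Diaz 1, Ito 0. Ito has the fewest and is eliminated.
Round 2: Khan 2, Gupta 2, Diaz 1. Diaz has the fewest and is eliminated.
Round 3: Gupta 3, Khan 2. Gupta has a majority.

Gupta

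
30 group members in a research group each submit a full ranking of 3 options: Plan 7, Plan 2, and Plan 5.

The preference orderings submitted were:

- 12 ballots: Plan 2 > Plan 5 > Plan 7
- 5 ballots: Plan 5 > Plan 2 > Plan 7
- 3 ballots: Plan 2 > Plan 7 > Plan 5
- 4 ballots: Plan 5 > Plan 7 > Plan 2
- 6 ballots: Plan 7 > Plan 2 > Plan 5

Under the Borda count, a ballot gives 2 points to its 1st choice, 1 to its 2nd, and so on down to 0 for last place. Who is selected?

Plan 2

Borda scores:
  Plan 7: 12·0 + 5·0 + 3·1 + 4·1 + 6·2 = 19
  Plan 2: 12·2 + 5·1 + 3·2 + 4·0 + 6·1 = 41
  Plan 5: 12·1 + 5·2 + 3·0 + 4·2 + 6·0 = 30
Plan 2 has the highest total.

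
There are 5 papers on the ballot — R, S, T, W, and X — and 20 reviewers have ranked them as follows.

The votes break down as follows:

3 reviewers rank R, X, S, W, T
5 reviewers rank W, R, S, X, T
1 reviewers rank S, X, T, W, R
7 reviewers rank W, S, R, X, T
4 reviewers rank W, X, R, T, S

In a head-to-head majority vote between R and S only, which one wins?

Ballots ranking R above S: 3+5+4 = 12.
Ballots ranking S above R: 1+7 = 8.
R wins the head-to-head, 12–8.

R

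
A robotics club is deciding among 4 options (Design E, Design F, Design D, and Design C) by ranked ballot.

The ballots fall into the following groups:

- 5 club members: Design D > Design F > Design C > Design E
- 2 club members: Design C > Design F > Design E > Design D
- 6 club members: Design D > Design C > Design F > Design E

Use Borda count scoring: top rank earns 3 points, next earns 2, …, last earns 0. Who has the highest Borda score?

Borda scores:
  Design E: 5·0 + 2·1 + 6·0 = 2
  Design F: 5·2 + 2·2 + 6·1 = 20
  Design D: 5·3 + 2·0 + 6·3 = 33
  Design C: 5·1 + 2·3 + 6·2 = 23
Design D has the highest total.

Design D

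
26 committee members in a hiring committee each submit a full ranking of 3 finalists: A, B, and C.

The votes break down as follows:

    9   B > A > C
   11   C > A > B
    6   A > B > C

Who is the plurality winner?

C

First-place vote totals:
  A: 6
  B: 9
  C: 11
C has the most first-place votes.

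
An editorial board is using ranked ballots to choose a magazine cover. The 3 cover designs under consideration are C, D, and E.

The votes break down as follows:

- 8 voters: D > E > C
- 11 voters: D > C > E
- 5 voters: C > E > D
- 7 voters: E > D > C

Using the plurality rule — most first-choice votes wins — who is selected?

First-place vote totals:
  C: 5
  D: 19
  E: 7
D has the most first-place votes.

D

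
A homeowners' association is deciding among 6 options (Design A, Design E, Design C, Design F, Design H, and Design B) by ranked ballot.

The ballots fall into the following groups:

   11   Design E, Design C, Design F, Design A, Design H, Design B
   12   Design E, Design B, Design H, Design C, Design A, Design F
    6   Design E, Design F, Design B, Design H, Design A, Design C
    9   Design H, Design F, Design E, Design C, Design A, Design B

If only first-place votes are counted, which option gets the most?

Design E

First-place vote totals:
  Design A: 0
  Design E: 29
  Design C: 0
  Design F: 0
  Design H: 9
  Design B: 0
Design E has the most first-place votes.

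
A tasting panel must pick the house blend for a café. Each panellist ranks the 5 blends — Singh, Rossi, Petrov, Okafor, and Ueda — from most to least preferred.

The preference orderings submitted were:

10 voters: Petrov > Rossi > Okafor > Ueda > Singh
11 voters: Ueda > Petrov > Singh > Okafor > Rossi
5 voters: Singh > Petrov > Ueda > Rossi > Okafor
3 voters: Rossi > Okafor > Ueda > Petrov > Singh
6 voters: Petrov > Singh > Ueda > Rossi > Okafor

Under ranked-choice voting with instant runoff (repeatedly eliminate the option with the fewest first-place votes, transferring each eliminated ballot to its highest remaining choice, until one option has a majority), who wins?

Petrov

Round 1: Petrov 16, Ueda 11, Singh 5, Rossi 3, Okafor 0. Okafor has the fewest and is eliminated.
Round 2: Petrov 16, Ueda 11, Singh 5, Rossi 3. Rossi has the fewest and is eliminated.
Round 3: Petrov 16, Ueda 14, Singh 5. Singh has the fewest and is eliminated.
Round 4: Petrov 21, Ueda 14. Petrov has a majority.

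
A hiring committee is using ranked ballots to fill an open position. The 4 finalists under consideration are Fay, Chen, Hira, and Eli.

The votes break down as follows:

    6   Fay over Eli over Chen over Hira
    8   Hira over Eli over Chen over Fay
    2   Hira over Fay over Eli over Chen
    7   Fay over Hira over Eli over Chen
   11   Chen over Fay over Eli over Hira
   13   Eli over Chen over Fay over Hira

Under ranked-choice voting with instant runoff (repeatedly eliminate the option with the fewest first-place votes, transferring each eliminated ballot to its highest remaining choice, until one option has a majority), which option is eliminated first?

Round 1: Fay 13, Eli 13, Chen 11, Hira 10. Hira has the fewest and is eliminated.
Round 2: Eli 21, Fay 15, Chen 11. Chen has the fewest and is eliminated.
Round 3: Fay 26, Eli 21. Fay has a majority.

Hira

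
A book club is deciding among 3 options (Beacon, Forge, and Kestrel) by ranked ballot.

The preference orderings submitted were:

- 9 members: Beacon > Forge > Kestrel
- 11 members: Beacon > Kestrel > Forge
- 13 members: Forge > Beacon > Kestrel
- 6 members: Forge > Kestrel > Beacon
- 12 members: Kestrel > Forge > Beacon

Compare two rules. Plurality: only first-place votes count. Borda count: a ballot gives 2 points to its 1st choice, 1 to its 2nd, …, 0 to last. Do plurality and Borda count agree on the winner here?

Plurality first-place counts: Beacon 20, Forge 19, Kestrel 12 → Beacon.
Borda totals: Beacon 53, Forge 59, Kestrel 41 → Forge.
The two rules disagree: plurality picks Beacon, Borda picks Forge.

No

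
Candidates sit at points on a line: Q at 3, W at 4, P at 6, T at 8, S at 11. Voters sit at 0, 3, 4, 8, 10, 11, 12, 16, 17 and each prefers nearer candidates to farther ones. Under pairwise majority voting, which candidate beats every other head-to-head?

S

With single-peaked preferences on a line, the Condorcet winner is the candidate closest to the median voter.
The median voter (position 10) is closest to S at 11.
Check: S vs W — voters closer to S: 6 of 9.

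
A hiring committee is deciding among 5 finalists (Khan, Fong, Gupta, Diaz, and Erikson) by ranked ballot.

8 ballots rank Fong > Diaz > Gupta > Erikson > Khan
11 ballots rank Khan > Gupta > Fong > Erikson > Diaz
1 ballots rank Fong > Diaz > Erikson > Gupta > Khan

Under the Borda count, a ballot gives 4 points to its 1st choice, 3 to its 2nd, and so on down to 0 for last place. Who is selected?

Borda scores:
  Khan: 8·0 + 11·4 + 0 = 44
  Fong: 8·4 + 11·2 + 4 = 58
  Gupta: 8·2 + 11·3 + 1 = 50
  Diaz: 8·3 + 11·0 + 3 = 27
  Erikson: 8·1 + 11·1 + 2 = 21
Fong has the highest total.

Fong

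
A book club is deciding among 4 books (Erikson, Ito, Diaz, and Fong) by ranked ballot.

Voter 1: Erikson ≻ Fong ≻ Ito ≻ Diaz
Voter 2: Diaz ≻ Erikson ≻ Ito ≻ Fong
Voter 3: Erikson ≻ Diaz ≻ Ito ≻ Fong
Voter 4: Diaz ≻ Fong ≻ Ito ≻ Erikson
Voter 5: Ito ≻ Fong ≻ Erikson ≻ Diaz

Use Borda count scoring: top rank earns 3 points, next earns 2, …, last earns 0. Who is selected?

Erikson

Borda scores:
  Erikson: 3 + 2 + 3 + 0 + 1 = 9
  Ito: 1 + 1 + 1 + 1 + 3 = 7
  Diaz: 0 + 3 + 2 + 3 + 0 = 8
  Fong: 2 + 0 + 0 + 2 + 2 = 6
Erikson has the highest total.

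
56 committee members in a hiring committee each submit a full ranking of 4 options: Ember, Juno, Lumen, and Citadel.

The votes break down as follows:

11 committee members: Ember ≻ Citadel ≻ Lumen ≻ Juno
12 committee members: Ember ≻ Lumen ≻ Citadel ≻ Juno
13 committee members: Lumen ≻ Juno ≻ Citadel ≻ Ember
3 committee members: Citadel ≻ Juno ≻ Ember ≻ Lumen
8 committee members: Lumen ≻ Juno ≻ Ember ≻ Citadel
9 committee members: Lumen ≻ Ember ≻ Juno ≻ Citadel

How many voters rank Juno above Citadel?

Ballots ranking Juno above Citadel: 13+8+9 = 30.
Ballots ranking Citadel above Juno: 11+12+3 = 26.
So 30 of 56 voters prefer Juno to Citadel.

30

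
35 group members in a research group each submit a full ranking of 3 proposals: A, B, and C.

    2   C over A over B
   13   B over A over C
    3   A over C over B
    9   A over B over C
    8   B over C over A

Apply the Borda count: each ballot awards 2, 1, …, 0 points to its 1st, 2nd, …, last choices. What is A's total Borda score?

39

Borda scores:
  A: 2·1 + 13·1 + 3·2 + 9·2 + 8·0 = 39
  B: 2·0 + 13·2 + 3·0 + 9·1 + 8·2 = 51
  C: 2·2 + 13·0 + 3·1 + 9·0 + 8·1 = 15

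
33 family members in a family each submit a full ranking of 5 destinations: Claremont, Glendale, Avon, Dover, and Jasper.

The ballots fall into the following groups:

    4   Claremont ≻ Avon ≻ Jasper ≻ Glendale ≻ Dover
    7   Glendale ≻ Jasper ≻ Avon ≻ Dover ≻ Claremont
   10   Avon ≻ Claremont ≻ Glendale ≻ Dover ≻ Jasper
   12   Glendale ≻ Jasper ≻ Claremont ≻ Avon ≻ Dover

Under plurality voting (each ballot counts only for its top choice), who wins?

First-place vote totals:
  Claremont: 4
  Glendale: 19
  Avon: 10
  Dover: 0
  Jasper: 0
Glendale has the most first-place votes.

Glendale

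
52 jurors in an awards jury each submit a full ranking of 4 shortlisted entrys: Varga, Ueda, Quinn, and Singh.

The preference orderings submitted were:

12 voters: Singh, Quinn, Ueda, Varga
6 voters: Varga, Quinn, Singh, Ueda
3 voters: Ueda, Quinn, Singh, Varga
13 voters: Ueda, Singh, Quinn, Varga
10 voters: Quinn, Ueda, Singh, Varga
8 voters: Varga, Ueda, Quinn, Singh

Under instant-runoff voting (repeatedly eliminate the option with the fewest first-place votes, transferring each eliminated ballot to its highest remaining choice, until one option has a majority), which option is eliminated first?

Quinn

Round 1: Ueda 16, Varga 14, Singh 12, Quinn 10. Quinn has the fewest and is eliminated.
Round 2: Ueda 26, Varga 14, Singh 12. Singh has the fewest and is eliminated.
Round 3: Ueda 38, Varga 14. Ueda has a majority.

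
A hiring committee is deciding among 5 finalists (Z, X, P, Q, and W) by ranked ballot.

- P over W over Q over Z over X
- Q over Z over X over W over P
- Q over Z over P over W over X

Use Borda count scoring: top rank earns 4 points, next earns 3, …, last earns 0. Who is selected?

Q

Borda scores:
  Z: 1 + 3 + 3 = 7
  X: 0 + 2 + 0 = 2
  P: 4 + 0 + 2 = 6
  Q: 2 + 4 + 4 = 10
  W: 3 + 1 + 1 = 5
Q has the highest total.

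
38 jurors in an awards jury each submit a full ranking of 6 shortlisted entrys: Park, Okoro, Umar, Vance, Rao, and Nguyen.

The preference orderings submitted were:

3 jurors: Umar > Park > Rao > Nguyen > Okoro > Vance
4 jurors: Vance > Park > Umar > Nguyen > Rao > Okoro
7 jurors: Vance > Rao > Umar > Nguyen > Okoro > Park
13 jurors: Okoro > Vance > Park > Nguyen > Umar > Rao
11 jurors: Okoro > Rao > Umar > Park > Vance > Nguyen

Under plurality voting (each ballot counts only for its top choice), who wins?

Okoro

First-place vote totals:
  Park: 0
  Okoro: 24
  Umar: 3
  Vance: 11
  Rao: 0
  Nguyen: 0
Okoro has the most first-place votes.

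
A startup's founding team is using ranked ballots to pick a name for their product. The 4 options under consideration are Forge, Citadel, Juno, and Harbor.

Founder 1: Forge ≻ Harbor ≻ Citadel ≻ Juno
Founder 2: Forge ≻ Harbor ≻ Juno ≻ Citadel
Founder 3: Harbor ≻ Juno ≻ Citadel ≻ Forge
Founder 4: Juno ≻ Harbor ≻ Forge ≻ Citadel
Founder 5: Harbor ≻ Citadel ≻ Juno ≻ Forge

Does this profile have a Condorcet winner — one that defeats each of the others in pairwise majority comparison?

Yes

Head-to-head results (5 voters total):
Forge vs Citadel: Forge wins 3–2.
Forge vs Juno: Juno wins 3–2.
Forge vs Harbor: Harbor wins 3–2.
Citadel vs Juno: Juno wins 3–2.
Citadel vs Harbor: Harbor wins 5–0.
Juno vs Harbor: Harbor wins 4–1.
Harbor beats each rival — Forge (3–2), Citadel (5–0), Juno (4–1) — so Harbor is the Condorcet winner.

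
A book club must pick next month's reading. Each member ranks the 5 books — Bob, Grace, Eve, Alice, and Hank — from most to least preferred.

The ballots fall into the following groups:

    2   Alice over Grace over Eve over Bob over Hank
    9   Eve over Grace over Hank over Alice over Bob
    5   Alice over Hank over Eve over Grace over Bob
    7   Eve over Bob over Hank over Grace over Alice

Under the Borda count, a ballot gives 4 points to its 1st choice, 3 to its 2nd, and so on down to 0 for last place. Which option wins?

Eve

Borda scores:
  Bob: 2·1 + 9·0 + 5·0 + 7·3 = 23
  Grace: 2·3 + 9·3 + 5·1 + 7·1 = 45
  Eve: 2·2 + 9·4 + 5·2 + 7·4 = 78
  Alice: 2·4 + 9·1 + 5·4 + 7·0 = 37
  Hank: 2·0 + 9·2 + 5·3 + 7·2 = 47
Eve has the highest total.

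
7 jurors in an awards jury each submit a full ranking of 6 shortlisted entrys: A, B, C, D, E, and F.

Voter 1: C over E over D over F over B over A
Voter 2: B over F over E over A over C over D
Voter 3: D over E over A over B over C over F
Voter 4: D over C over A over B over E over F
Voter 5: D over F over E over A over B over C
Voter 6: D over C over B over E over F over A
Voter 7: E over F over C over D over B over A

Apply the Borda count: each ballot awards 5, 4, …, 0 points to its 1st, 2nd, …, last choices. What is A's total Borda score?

Borda scores:
  A: 0 + 2 + 3 + 3 + 2 + 0 + 0 = 10
  B: 1 + 5 + 2 + 2 + 1 + 3 + 1 = 15
  C: 5 + 1 + 1 + 4 + 0 + 4 + 3 = 18
  D: 3 + 0 + 5 + 5 + 5 + 5 + 2 = 25
  E: 4 + 3 + 4 + 1 + 3 + 2 + 5 = 22
  F: 2 + 4 + 0 + 0 + 4 + 1 + 4 = 15

10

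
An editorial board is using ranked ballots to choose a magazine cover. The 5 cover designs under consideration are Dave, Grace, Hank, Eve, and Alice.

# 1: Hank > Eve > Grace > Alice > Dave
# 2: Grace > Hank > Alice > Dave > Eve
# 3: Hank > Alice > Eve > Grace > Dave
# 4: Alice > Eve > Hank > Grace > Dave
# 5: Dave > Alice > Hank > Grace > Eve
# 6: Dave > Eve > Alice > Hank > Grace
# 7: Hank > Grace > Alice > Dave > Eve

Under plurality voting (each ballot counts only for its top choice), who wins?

Hank

First-place vote totals:
  Dave: 2
  Grace: 1
  Hank: 3
  Eve: 0
  Alice: 1
Hank has the most first-place votes.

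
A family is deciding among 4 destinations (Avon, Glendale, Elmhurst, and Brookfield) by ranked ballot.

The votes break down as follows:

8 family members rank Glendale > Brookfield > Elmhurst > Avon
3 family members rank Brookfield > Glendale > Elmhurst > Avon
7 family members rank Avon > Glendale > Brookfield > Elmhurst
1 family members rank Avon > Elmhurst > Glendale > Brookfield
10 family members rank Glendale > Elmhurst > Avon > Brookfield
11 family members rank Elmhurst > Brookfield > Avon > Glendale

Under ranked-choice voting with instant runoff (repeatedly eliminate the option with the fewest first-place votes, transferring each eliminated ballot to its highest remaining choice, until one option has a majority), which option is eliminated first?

Round 1: Glendale 18, Elmhurst 11, Avon 8, Brookfield 3. Brookfield has the fewest and is eliminated.
Round 2: Glendale 21, Elmhurst 11, Avon 8. Glendale has a majority.

Brookfield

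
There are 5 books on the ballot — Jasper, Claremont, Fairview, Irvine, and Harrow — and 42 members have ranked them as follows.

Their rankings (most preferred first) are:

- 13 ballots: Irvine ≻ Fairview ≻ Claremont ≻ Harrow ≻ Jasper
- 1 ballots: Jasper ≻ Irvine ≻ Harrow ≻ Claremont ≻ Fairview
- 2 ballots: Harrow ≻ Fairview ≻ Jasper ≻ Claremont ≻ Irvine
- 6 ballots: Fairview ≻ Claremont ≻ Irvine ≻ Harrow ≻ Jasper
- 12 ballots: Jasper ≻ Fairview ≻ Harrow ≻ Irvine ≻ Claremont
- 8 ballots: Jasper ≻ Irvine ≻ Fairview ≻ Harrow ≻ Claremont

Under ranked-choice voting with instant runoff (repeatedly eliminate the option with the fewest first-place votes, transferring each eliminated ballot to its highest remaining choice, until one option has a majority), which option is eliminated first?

Round 1: Jasper 21, Irvine 13, Fairview 6, Harrow 2, Claremont 0. Claremont has the fewest and is eliminated.
Round 2: Jasper 21, Irvine 13, Fairview 6, Harrow 2. Harrow has the fewest and is eliminated.
Round 3: Jasper 21, Irvine 13, Fairview 8. Fairview has the fewest and is eliminated.
Round 4: Jasper 23, Irvine 19. Jasper has a majority.

Claremont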